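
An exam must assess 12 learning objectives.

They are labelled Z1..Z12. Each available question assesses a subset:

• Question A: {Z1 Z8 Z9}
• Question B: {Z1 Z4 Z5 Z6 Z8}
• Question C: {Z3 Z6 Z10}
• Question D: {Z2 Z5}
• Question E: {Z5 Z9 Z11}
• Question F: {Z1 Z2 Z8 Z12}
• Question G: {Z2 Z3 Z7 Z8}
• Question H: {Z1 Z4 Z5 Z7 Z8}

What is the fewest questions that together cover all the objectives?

C and E and F and H together: C ∪ E ∪ F ∪ H = {Z1, Z2, Z3, Z4, Z5, Z6, Z7, Z8, Z9, Z10, Z11, Z12} — every objective is covered.
Only E contains Z11, so E is forced; the remaining 9 objectives need at least 3 more questions (each remaining question adds at most 4) — so at least 4 questions are needed, and 4 is optimal.

4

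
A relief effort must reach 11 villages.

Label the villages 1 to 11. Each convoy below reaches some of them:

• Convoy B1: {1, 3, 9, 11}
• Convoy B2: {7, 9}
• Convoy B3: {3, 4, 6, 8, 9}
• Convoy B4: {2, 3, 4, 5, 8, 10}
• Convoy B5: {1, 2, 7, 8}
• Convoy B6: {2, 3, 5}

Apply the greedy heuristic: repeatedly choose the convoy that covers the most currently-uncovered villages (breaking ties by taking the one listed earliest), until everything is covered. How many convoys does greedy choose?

Greedy: pick B4 (covers 6 new) → pick B1 (covers 3 new) → pick B2 (covers 1 new) → pick B3 (covers 1 new). Total picks: 4.

4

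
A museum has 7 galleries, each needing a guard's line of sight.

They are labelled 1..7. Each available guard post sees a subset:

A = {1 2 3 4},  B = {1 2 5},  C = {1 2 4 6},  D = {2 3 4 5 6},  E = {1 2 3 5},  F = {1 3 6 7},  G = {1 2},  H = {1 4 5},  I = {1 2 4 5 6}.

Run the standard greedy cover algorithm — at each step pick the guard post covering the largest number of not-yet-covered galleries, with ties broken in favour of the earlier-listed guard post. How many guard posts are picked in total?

Greedy: pick D (covers 5 new) → pick F (covers 2 new). Total picks: 2.

2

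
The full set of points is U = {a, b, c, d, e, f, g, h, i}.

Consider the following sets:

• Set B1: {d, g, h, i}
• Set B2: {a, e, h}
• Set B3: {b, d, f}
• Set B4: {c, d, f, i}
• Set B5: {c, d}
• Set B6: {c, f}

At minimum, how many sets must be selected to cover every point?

B1 and B2 and B3 and B4 together: B1 ∪ B2 ∪ B3 ∪ B4 = {a, b, c, d, e, f, g, h, i} — every point is covered.
Only B1 contains g, so B1 is forced; the remaining 5 points need at least 3 more sets (each remaining set adds at most 2) — so at least 4 sets are needed, and 4 is optimal.

4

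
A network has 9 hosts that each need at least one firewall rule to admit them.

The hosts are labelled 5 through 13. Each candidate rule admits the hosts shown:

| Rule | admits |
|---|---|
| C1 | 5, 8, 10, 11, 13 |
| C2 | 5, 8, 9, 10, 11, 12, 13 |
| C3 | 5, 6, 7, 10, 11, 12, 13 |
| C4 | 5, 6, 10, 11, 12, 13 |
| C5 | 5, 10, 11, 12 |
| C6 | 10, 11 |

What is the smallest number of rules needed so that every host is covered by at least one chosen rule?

2

Take {C2, C3}. Their union is {5, 6, 7, 8, 9, 10, 11, 12, 13}, which is all 9 hosts.
No single rule has all 9 hosts (the largest, C2, has 7), so 2 is optimal.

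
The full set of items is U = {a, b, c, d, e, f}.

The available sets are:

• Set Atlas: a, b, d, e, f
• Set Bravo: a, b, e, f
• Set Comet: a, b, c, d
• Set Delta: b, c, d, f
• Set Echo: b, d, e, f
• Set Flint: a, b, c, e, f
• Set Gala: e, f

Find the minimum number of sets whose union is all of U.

2

Take {Bravo, Delta}. Their union is {a, b, c, d, e, f}, which is all 6 items.
No single set has all 6 items (the largest, Atlas, has 5), so 2 is optimal.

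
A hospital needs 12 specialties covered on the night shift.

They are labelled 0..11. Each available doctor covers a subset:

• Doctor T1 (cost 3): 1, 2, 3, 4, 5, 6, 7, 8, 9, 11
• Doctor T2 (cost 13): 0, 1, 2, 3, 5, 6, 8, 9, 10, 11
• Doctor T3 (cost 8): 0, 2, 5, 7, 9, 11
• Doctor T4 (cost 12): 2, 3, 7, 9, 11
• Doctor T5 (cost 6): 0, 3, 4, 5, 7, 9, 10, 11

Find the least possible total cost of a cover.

9

T1, T5 together cover every specialty (T1 ∪ T5 = {0, 1, 2, 3, 4, 5, 6, 7, 8, 9, 10, 11}); total cost 3 + 6 = 9.
No covering selection has total cost below 9.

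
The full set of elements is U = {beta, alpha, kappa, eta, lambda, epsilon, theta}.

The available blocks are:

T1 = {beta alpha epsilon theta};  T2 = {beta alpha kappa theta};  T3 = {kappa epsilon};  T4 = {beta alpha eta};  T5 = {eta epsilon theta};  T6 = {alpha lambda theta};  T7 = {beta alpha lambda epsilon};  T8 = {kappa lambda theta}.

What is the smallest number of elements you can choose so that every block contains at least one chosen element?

The 3 elements {beta, epsilon, theta} hit every block.
No choice of 2 elements meets every block, so 3 is the minimum.

3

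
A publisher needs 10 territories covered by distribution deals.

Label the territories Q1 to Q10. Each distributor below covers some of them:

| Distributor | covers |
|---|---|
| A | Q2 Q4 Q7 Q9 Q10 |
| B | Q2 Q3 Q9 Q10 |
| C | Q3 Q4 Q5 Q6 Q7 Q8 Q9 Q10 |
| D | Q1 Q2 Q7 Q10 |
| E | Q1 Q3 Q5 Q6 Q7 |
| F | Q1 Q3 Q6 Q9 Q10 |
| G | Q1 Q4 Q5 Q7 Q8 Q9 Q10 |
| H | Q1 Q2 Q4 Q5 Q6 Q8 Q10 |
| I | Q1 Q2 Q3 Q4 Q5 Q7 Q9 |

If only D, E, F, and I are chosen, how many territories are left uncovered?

1

Union of D, E, F, I = {Q1, Q2, Q3, Q4, Q5, Q6, Q7, Q9, Q10}.
Not covered: Q8 — 1 territory.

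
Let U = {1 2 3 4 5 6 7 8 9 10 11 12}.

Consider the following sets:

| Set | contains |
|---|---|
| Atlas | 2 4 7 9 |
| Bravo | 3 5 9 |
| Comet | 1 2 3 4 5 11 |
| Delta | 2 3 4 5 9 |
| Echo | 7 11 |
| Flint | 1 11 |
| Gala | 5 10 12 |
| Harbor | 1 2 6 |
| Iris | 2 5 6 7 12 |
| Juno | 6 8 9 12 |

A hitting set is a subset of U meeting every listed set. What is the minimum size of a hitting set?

The 4 items {1, 3, 7, 12} hit every set.
No choice of 3 items meets every set, so 4 is the minimum.

4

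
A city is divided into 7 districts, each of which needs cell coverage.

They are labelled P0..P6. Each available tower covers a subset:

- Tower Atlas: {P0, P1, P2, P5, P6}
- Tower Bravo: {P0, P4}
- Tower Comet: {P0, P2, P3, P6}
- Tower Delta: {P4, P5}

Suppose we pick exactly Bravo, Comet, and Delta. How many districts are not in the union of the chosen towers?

1

Union of Bravo, Comet, Delta = {P0, P2, P3, P4, P5, P6}.
Not covered: P1 — 1 district.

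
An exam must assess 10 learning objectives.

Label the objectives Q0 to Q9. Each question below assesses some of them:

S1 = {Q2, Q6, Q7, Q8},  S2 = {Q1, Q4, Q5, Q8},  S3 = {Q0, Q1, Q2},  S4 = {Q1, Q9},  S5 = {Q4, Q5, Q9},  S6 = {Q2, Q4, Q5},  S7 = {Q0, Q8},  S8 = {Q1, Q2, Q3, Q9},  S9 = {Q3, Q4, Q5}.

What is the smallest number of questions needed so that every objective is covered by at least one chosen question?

S1 and S3 and S4 and S9 together: S1 ∪ S3 ∪ S4 ∪ S9 = {Q0, Q1, Q2, Q3, Q4, Q5, Q6, Q7, Q8, Q9} — every objective is covered.
No 3 of the 9 questions cover everything (all 84 combinations miss at least one objective), so 4 is optimal.

4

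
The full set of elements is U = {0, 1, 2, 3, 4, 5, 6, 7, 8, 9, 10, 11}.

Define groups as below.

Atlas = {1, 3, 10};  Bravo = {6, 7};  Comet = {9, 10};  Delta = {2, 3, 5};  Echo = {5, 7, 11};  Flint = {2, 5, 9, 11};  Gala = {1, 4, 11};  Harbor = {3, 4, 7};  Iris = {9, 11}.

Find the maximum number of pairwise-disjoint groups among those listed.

4

Bravo, Comet, Delta, Gala are pairwise disjoint (Bravo={6,7}; Comet={9,10}; Delta={2,3,5}; Gala={1,4,11}).
Every remaining group overlaps one of these, and no 5 of the listed groups are pairwise disjoint, so 4 is the maximum.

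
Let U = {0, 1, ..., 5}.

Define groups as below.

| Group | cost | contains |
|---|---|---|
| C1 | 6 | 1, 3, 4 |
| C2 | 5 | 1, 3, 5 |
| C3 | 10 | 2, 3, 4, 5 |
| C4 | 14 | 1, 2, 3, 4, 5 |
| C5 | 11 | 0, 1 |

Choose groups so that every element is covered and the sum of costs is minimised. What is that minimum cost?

C3, C5 together cover every element (C3 ∪ C5 = {0, 1, 2, 3, 4, 5}); total cost 10 + 11 = 21.
The greedy pick C2, C3, C5 costs 26; no covering selection beats 21.

21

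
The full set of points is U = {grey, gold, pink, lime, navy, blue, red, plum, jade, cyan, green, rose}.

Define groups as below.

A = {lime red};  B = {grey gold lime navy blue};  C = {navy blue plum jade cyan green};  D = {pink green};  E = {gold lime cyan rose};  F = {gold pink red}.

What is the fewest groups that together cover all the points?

B and C and E and F together: B ∪ C ∪ E ∪ F = {grey, gold, pink, lime, navy, blue, red, plum, jade, cyan, green, rose} — every point is covered.
No 3 of the 6 groups cover everything (all 20 combinations miss at least one point), so 4 is optimal.

4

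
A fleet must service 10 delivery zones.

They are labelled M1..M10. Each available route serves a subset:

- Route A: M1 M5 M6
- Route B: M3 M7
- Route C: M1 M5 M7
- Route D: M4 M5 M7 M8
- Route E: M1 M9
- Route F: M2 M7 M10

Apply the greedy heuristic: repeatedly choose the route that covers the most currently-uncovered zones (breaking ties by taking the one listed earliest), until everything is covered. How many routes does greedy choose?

5

Greedy: pick D (covers 4 new) → pick A (covers 2 new) → pick F (covers 2 new) → pick B (covers 1 new) → pick E (covers 1 new). Total picks: 5.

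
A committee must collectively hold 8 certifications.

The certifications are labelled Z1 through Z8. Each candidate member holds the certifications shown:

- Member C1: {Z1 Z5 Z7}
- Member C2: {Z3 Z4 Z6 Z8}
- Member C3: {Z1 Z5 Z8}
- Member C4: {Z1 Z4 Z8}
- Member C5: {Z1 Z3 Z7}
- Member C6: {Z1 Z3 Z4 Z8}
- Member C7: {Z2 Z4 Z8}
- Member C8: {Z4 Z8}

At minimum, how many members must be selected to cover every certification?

3

Take {C1, C2, C7}. Their union is {Z1, Z2, Z3, Z4, Z5, Z6, Z7, Z8}, which is all 8 certifications.
Only C7 contains Z2, so C7 is forced; the remaining 5 certifications need at least 2 more members (each remaining member adds at most 3) — so at least 3 members are needed, and 3 is optimal.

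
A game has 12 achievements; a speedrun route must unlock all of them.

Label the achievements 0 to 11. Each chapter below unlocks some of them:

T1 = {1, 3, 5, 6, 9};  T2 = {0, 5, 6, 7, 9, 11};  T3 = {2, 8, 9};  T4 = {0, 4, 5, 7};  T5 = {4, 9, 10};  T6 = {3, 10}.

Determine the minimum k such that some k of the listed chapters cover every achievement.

4

T1 and T2 and T3 and T5 together: T1 ∪ T2 ∪ T3 ∪ T5 = {0, 1, 2, 3, 4, 5, 6, 7, 8, 9, 10, 11} — every achievement is covered.
Only T1 contains 1, so T1 is forced; the remaining 7 achievements need at least 3 more chapters (each remaining chapter adds at most 3) — so at least 4 chapters are needed, and 4 is optimal.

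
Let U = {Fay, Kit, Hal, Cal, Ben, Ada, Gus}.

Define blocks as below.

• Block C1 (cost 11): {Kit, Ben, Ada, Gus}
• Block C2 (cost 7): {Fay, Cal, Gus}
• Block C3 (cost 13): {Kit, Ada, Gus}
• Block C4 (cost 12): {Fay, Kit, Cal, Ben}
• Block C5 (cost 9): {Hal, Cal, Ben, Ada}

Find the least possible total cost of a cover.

27

C1, C2, C5 together cover every point (C1 ∪ C2 ∪ C5 = {Fay, Kit, Hal, Cal, Ben, Ada, Gus}); total cost 11 + 7 + 9 = 27.
No covering selection has total cost below 27.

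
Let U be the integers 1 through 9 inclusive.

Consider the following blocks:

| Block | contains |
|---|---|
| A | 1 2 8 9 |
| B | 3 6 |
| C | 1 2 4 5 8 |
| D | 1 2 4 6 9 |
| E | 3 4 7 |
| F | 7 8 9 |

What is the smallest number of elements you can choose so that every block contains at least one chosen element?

3

Take H = {2, 6, 7}. Each listed block contains at least one of these, so H is a hitting set of size 3.
No choice of 2 elements meets every block, so 3 is the minimum.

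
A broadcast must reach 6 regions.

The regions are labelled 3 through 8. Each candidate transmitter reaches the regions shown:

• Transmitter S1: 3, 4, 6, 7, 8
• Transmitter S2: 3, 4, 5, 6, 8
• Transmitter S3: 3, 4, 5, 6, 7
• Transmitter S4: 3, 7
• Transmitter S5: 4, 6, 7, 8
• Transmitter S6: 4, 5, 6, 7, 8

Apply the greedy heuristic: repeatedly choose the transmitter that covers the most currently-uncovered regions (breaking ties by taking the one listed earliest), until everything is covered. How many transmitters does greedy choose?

2

Greedy: pick S1 (covers 5 new) → pick S2 (covers 1 new). Total picks: 2.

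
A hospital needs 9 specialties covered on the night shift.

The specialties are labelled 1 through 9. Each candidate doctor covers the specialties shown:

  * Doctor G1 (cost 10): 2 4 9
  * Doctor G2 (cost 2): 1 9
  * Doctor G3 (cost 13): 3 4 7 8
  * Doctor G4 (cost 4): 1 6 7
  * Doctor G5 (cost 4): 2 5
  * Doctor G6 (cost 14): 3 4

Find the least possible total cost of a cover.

G2, G3, G4, G5 together cover every specialty (G2 ∪ G3 ∪ G4 ∪ G5 = {1, 2, 3, 4, 5, 6, 7, 8, 9}); total cost 2 + 13 + 4 + 4 = 23.
No covering selection has total cost below 23.

23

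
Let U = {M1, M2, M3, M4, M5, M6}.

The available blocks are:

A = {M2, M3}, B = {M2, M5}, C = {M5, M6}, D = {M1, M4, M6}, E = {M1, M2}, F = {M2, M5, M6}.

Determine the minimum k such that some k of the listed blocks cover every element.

3

A, D, and F cover everything between them: the union {M1, M2, M3, M4, M5, M6} is all of U.
Only A contains M3, so A is forced; the remaining 4 elements need at least 2 more blocks (each remaining block adds at most 3) — so at least 3 blocks are needed, and 3 is optimal.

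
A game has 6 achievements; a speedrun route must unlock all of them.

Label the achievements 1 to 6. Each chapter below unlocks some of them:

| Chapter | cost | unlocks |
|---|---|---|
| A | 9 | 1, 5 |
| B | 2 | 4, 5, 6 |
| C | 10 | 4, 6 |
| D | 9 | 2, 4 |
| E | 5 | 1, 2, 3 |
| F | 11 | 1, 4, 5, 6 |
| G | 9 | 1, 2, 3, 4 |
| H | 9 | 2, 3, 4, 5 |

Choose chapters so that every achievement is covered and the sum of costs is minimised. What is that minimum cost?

7

B, E together cover every achievement (B ∪ E = {1, 2, 3, 4, 5, 6}); total cost 2 + 5 = 7.
No covering selection has total cost below 7.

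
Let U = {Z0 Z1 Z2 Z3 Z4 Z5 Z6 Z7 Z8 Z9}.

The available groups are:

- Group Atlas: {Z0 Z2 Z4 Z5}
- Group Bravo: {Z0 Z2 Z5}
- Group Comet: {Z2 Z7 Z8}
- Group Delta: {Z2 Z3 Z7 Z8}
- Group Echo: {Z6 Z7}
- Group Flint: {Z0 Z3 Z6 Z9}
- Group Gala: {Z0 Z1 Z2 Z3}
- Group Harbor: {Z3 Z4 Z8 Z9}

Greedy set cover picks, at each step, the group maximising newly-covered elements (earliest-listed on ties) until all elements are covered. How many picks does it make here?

4

Greedy: pick Atlas (covers 4 new) → pick Delta (covers 3 new) → pick Flint (covers 2 new) → pick Gala (covers 1 new). Total picks: 4.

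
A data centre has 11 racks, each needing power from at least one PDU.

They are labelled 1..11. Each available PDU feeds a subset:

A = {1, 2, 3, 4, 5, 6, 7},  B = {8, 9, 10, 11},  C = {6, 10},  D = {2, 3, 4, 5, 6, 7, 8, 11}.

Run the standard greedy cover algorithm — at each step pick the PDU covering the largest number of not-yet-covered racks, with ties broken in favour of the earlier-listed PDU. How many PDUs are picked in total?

Greedy: pick D (covers 8 new) → pick B (covers 2 new) → pick A (covers 1 new). Total picks: 3.
(The true minimum cover uses only 2 PDUs, so greedy is not optimal here.)

3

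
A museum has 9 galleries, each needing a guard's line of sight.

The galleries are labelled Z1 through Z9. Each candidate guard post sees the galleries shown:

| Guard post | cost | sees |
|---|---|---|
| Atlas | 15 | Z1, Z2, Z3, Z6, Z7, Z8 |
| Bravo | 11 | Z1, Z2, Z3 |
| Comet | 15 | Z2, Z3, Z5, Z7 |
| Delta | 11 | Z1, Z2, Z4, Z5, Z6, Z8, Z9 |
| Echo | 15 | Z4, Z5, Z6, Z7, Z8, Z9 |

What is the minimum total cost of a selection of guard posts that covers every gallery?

Bravo, Echo together cover every gallery (Bravo ∪ Echo = {Z1, Z2, Z3, Z4, Z5, Z6, Z7, Z8, Z9}); total cost 11 + 15 = 26.
No covering selection has total cost below 26.

26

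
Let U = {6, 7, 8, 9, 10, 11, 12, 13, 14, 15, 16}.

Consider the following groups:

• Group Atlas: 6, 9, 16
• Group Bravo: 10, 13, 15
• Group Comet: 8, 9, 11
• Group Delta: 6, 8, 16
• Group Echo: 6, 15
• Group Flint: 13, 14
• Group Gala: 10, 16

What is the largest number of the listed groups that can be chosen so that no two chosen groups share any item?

4

Comet, Echo, Flint, Gala are pairwise disjoint (Comet={8,9,11}; Echo={6,15}; Flint={13,14}; Gala={10,16}).
Every remaining group overlaps one of these, and no 5 of the listed groups are pairwise disjoint, so 4 is the maximum.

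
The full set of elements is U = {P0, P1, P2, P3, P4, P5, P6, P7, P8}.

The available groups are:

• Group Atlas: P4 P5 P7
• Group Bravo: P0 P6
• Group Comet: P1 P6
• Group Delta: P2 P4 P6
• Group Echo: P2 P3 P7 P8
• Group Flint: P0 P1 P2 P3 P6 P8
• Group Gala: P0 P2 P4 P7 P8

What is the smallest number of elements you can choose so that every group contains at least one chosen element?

2

Take H = {P6, P7}. Each listed group contains at least one of these, so H is a hitting set of size 2.
The groups Atlas, Bravo are pairwise disjoint, so any hitting set needs a separate element for each — at least 2. Hence 2 is optimal.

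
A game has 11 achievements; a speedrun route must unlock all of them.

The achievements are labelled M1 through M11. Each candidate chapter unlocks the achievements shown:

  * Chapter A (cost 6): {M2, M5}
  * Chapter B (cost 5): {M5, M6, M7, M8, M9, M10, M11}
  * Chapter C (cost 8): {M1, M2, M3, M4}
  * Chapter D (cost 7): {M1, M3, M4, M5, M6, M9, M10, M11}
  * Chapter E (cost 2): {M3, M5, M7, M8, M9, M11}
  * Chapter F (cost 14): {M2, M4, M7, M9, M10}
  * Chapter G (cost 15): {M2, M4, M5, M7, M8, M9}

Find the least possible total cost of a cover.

B, C together cover every achievement (B ∪ C = {M1, M2, M3, M4, M5, M6, M7, M8, M9, M10, M11}); total cost 5 + 8 = 13.
The greedy pick E, D, A costs 15; no covering selection beats 13.

13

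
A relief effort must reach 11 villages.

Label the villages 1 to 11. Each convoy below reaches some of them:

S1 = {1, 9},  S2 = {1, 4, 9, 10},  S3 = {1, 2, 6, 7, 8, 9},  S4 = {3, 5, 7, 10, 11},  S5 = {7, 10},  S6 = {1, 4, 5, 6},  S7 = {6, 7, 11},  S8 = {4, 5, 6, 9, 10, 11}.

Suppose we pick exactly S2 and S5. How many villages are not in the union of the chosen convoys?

Union of S2, S5 = {1, 4, 7, 9, 10}.
Not covered: 2, 3, 5, 6, 8, 11 — 6 villages.

6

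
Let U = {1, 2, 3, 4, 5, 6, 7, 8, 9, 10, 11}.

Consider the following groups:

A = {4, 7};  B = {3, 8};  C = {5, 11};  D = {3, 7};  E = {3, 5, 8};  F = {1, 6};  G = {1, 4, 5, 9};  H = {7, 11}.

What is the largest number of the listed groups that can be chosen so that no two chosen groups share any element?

A, B, C, F are pairwise disjoint (A={4,7}; B={3,8}; C={5,11}; F={1,6}).
Every remaining group overlaps one of these, and no 5 of the listed groups are pairwise disjoint, so 4 is the maximum.

4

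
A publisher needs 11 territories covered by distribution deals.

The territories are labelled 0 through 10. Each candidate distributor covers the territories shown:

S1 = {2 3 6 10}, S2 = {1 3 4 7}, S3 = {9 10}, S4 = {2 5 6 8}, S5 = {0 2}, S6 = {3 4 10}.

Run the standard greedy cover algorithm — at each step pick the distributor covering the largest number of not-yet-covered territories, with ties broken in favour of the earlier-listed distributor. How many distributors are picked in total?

Greedy: pick S1 (covers 4 new) → pick S2 (covers 3 new) → pick S4 (covers 2 new) → pick S3 (covers 1 new) → pick S5 (covers 1 new). Total picks: 5.
(The true minimum cover uses only 4 distributors, so greedy is not optimal here.)

5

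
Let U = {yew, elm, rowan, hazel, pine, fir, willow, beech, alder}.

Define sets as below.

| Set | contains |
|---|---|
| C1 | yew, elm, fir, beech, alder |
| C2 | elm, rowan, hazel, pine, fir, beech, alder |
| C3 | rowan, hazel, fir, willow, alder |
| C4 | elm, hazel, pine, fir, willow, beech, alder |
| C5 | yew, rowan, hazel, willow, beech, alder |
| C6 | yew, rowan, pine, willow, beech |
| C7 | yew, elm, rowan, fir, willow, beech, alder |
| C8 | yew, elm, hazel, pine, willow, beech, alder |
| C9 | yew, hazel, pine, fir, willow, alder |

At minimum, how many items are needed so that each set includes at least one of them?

Take H = {yew, alder}. Each listed set contains at least one of these, so H is a hitting set of size 2.
No single item lies in every set, so at least 2 are needed and 2 is optimal.

2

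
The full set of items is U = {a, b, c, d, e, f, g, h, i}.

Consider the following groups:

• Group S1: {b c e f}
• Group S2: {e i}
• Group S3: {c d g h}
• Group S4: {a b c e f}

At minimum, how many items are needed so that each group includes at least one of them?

2

T = {e, h} meets every group (each contains at least one member of T), and |T| = 2.
The groups S2, S3 are pairwise disjoint, so any hitting set needs a separate item for each — at least 2. Hence 2 is optimal.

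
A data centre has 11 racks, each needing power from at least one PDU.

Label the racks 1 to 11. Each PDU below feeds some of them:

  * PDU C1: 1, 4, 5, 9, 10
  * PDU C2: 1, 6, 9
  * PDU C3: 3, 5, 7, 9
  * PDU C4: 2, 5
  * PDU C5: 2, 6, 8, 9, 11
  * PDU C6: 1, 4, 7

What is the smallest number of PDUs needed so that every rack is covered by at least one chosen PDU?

3

C1 and C3 and C5 together: C1 ∪ C3 ∪ C5 = {1, 2, 3, 4, 5, 6, 7, 8, 9, 10, 11} — every rack is covered.
Each PDU has at most 5 racks, and 2·5 = 10 < 11 — so at least 3 PDUs are needed, and 3 is optimal.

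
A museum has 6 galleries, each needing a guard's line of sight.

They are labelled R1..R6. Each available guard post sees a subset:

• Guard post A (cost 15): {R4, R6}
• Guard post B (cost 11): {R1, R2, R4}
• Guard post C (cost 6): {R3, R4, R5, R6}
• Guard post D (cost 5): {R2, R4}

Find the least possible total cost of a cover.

17

B, C together cover every gallery (B ∪ C = {R1, R2, R3, R4, R5, R6}); total cost 11 + 6 = 17.
The greedy pick C, D, B costs 22; no covering selection beats 17.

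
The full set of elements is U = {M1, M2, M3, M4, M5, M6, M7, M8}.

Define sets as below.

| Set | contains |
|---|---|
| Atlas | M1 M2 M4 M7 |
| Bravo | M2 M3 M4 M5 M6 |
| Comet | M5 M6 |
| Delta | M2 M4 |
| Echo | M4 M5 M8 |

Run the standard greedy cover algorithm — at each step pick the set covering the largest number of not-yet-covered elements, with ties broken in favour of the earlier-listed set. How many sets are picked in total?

Greedy: pick Bravo (covers 5 new) → pick Atlas (covers 2 new) → pick Echo (covers 1 new). Total picks: 3.

3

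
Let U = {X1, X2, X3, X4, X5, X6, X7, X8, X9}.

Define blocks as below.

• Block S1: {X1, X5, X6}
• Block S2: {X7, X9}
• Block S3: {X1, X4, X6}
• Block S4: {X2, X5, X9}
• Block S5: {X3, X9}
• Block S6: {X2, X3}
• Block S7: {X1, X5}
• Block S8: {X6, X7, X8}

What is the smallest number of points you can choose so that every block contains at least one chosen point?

H = {X1, X2, X6, X9} meets every block (each contains at least one member of H), and |H| = 4.
No choice of 3 points meets every block, so 4 is the minimum.

4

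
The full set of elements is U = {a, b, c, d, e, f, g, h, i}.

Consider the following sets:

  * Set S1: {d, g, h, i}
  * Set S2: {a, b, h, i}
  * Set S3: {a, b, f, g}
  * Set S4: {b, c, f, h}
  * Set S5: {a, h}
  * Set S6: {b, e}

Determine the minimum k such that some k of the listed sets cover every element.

4

Take {S1, S4, S5, S6}. Their union is {a, b, c, d, e, f, g, h, i}, which is all 9 elements.
No 3 of the 6 sets cover everything (all 20 combinations miss at least one element), so 4 is optimal.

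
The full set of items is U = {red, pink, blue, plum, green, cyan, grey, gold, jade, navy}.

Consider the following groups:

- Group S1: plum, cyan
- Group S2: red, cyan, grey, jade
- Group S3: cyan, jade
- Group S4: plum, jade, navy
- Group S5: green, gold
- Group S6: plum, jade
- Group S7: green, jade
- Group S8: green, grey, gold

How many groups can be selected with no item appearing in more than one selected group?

2

S5, S6 are pairwise disjoint (S5={green,gold}; S6={plum,jade}).
Every remaining group overlaps one of these, and no 3 of the listed groups are pairwise disjoint, so 2 is the maximum.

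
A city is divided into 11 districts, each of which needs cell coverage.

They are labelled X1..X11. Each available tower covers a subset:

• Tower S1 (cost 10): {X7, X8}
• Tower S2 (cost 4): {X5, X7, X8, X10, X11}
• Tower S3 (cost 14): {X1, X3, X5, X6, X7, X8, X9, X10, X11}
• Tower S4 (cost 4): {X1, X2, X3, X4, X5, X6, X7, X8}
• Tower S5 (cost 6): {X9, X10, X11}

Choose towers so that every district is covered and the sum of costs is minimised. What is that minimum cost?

10

S4, S5 together cover every district (S4 ∪ S5 = {X1, X2, X3, X4, X5, X6, X7, X8, X9, X10, X11}); total cost 4 + 6 = 10.
The greedy pick S4, S2, S5 costs 14; no covering selection beats 10.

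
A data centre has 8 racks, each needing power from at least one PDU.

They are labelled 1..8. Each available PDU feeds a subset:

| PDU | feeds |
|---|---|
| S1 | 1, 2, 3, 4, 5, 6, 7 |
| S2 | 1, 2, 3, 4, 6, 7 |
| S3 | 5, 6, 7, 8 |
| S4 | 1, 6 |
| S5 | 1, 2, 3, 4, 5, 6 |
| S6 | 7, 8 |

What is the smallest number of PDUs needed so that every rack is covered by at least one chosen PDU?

2

Take {S2, S3}. Their union is {1, 2, 3, 4, 5, 6, 7, 8}, which is all 8 racks.
No single PDU has all 8 racks (the largest, S1, has 7), so 2 is optimal.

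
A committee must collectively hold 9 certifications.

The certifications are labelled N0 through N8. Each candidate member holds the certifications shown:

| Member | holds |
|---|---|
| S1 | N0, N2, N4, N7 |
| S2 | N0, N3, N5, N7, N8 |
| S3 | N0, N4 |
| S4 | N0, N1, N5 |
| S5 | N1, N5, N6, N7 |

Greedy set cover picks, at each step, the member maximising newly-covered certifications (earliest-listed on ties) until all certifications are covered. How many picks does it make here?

Greedy: pick S2 (covers 5 new) → pick S1 (covers 2 new) → pick S5 (covers 2 new). Total picks: 3.

3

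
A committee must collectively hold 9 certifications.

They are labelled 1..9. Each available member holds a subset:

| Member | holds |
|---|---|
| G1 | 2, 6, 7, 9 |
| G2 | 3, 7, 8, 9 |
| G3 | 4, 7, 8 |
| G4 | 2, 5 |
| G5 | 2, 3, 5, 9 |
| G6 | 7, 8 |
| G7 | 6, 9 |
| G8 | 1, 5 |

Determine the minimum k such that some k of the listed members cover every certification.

G1 and G2 and G3 and G8 together: G1 ∪ G2 ∪ G3 ∪ G8 = {1, 2, 3, 4, 5, 6, 7, 8, 9} — every certification is covered.
No 3 of the 8 members cover everything (all 56 combinations miss at least one certification), so 4 is optimal.

4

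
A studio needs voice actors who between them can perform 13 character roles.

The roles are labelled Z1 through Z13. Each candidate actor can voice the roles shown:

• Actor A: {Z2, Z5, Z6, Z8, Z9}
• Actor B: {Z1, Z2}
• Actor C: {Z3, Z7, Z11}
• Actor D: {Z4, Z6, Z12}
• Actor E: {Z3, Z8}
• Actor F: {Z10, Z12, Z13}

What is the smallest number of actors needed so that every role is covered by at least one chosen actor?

A and B and C and D and F together: A ∪ B ∪ C ∪ D ∪ F = {Z1, Z2, Z3, Z4, Z5, Z6, Z7, Z8, Z9, Z10, Z11, Z12, Z13} — every role is covered.
No 4 of the 6 actors cover everything (all 15 combinations miss at least one role), so 5 is optimal.

5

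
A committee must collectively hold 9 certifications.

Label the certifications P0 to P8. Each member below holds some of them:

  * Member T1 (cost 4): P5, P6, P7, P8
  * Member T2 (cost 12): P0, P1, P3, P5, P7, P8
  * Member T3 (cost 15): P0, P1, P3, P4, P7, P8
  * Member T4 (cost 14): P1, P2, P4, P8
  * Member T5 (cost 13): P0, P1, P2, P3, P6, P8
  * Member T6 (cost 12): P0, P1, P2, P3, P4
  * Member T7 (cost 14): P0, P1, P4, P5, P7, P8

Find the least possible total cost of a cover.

T1, T6 together cover every certification (T1 ∪ T6 = {P0, P1, P2, P3, P4, P5, P6, P7, P8}); total cost 4 + 12 = 16.
No covering selection has total cost below 16.

16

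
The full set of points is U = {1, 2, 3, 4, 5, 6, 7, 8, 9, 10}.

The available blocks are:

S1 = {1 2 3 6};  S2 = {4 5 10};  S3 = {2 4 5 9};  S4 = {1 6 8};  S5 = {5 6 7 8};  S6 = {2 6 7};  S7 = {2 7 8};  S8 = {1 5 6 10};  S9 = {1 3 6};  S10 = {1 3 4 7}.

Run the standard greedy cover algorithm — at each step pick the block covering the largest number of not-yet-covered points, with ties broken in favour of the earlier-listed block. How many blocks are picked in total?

4

Greedy: pick S1 (covers 4 new) → pick S2 (covers 3 new) → pick S5 (covers 2 new) → pick S3 (covers 1 new). Total picks: 4.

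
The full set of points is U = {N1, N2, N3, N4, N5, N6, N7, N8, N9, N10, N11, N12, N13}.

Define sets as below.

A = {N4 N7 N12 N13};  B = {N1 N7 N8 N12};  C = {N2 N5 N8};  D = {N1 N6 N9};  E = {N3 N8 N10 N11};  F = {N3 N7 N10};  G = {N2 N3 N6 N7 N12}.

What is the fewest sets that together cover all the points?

A and C and D and E together: A ∪ C ∪ D ∪ E = {N1, N2, N3, N4, N5, N6, N7, N8, N9, N10, N11, N12, N13} — every point is covered.
Only A contains N4, so A is forced; the remaining 9 points need at least 3 more sets (each remaining set adds at most 4) — so at least 4 sets are needed, and 4 is optimal.

4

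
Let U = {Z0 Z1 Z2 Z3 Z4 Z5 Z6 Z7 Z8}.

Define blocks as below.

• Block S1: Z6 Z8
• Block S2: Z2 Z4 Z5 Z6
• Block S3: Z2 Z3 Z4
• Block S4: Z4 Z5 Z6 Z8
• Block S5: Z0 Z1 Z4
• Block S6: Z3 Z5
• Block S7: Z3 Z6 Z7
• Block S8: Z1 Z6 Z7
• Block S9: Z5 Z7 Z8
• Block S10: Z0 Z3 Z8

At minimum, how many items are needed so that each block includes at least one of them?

4

H = {Z4, Z5, Z7, Z8} meets every block (each contains at least one member of H), and |H| = 4.
No choice of 3 items meets every block, so 4 is the minimum.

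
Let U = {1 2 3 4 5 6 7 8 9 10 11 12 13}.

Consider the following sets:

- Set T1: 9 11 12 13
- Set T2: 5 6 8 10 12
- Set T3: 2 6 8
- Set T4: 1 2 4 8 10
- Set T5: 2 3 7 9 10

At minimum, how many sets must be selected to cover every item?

T1, T2, T4, and T5 cover everything between them: the union {1, 2, 3, 4, 5, 6, 7, 8, 9, 10, 11, 12, 13} is all of U.
No 3 of the 5 sets cover everything (all 10 combinations miss at least one item), so 4 is optimal.

4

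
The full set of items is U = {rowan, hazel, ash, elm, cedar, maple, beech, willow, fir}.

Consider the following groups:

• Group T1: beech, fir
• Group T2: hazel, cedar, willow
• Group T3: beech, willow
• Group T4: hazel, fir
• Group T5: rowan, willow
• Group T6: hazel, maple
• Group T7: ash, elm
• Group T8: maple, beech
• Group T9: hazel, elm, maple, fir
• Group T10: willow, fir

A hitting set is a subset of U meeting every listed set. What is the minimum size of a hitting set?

4

The 4 items {elm, maple, willow, fir} hit every group.
The groups T1, T5, T6, T7 are pairwise disjoint, so any hitting set needs a separate item for each — at least 4. Hence 4 is optimal.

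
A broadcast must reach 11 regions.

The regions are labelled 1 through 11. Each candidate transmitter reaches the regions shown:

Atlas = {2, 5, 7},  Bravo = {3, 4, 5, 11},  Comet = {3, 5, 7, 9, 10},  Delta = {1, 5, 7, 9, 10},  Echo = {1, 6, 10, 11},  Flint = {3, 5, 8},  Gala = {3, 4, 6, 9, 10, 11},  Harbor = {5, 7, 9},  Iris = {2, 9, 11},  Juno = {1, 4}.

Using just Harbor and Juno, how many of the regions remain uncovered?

Union of Harbor, Juno = {1, 4, 5, 7, 9}.
Not covered: 2, 3, 6, 8, 10, 11 — 6 regions.

6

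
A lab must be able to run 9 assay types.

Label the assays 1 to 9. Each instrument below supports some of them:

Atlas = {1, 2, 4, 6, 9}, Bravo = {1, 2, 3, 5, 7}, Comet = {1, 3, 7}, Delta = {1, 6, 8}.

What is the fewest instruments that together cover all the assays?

3

Atlas and Bravo and Delta together: Atlas ∪ Bravo ∪ Delta = {1, 2, 3, 4, 5, 6, 7, 8, 9} — every assay is covered.
Only Atlas contains 4, so Atlas is forced; the remaining 4 assays need at least 2 more instruments (each remaining instrument adds at most 3) — so at least 3 instruments are needed, and 3 is optimal.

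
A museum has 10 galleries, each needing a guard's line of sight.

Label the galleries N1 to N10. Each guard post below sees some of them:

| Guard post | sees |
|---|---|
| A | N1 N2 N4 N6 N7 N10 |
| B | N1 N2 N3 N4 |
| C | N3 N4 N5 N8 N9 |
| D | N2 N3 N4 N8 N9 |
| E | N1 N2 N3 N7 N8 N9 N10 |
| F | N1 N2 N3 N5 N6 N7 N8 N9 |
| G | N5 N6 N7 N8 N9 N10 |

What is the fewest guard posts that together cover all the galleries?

2

Take {A, C}. Their union is {N1, N2, N3, N4, N5, N6, N7, N8, N9, N10}, which is all 10 galleries.
No single guard post has all 10 galleries (the largest, F, has 8), so 2 is optimal.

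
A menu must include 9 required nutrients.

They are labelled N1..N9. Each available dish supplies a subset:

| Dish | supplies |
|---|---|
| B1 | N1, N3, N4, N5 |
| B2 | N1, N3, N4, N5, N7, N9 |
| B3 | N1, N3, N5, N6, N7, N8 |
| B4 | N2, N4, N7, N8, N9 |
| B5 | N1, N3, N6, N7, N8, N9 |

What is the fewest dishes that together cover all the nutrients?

B3 and B4 together: B3 ∪ B4 = {N1, N2, N3, N4, N5, N6, N7, N8, N9} — every nutrient is covered.
No single dish has all 9 nutrients (the largest, B2, has 6), so 2 is optimal.

2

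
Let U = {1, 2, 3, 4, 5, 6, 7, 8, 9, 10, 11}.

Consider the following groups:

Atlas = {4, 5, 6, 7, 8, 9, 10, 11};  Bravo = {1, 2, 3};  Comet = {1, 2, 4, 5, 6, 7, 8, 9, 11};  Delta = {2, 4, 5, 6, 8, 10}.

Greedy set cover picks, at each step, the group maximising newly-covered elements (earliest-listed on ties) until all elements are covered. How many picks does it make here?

3

Greedy: pick Comet (covers 9 new) → pick Atlas (covers 1 new) → pick Bravo (covers 1 new). Total picks: 3.
(The true minimum cover uses only 2 groups, so greedy is not optimal here.)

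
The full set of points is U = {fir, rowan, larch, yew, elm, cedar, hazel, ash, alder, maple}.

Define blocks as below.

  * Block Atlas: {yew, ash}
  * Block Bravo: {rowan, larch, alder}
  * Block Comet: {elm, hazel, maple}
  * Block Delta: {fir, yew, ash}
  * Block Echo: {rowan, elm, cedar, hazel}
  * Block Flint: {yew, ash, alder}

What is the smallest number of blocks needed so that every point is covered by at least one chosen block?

Take {Bravo, Comet, Delta, Echo}. Their union is {fir, rowan, larch, yew, elm, cedar, hazel, ash, alder, maple}, which is all 10 points.
Only Bravo contains larch, so Bravo is forced; the remaining 7 points need at least 3 more blocks (each remaining block adds at most 3) — so at least 4 blocks are needed, and 4 is optimal.

4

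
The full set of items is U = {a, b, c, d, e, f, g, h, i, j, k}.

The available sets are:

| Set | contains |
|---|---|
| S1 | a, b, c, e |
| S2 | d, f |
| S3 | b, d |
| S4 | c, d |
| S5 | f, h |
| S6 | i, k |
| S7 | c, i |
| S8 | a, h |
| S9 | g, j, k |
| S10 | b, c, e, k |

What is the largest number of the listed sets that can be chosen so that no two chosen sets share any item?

4

S3, S5, S7, S9 are pairwise disjoint (S3={b,d}; S5={f,h}; S7={c,i}; S9={g,j,k}).
Every remaining set overlaps one of these, and no 5 of the listed sets are pairwise disjoint, so 4 is the maximum.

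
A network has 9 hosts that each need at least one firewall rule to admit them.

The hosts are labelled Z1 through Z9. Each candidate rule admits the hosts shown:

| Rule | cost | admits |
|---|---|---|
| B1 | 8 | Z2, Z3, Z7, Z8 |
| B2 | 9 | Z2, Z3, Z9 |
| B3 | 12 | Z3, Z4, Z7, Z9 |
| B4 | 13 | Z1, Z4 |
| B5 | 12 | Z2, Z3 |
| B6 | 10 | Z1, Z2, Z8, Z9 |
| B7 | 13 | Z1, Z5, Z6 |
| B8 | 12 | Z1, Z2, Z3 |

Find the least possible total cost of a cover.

33

B1, B3, B7 together cover every host (B1 ∪ B3 ∪ B7 = {Z1, Z2, Z3, Z4, Z5, Z6, Z7, Z8, Z9}); total cost 8 + 12 + 13 = 33.
No covering selection has total cost below 33.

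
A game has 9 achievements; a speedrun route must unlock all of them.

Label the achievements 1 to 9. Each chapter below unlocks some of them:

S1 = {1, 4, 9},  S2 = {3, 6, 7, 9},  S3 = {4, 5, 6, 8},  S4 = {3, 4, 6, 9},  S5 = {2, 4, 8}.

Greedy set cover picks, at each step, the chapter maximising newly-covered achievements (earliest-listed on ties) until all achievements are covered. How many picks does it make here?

Greedy: pick S2 (covers 4 new) → pick S3 (covers 3 new) → pick S1 (covers 1 new) → pick S5 (covers 1 new). Total picks: 4.

4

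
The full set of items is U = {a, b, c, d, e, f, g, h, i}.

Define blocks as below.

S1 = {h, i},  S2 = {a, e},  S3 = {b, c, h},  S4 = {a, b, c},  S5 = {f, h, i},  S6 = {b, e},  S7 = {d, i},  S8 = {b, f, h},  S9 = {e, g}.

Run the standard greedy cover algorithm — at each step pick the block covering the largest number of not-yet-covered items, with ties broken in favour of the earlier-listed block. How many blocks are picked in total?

5

Greedy: pick S3 (covers 3 new) → pick S2 (covers 2 new) → pick S5 (covers 2 new) → pick S7 (covers 1 new) → pick S9 (covers 1 new). Total picks: 5.
(The true minimum cover uses only 4 blocks, so greedy is not optimal here.)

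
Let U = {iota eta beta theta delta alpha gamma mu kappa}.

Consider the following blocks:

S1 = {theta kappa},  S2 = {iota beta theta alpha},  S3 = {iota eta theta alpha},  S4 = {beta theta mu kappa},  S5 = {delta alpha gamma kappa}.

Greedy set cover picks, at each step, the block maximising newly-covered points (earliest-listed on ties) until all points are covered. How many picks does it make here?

Greedy: pick S2 (covers 4 new) → pick S5 (covers 3 new) → pick S3 (covers 1 new) → pick S4 (covers 1 new). Total picks: 4.
(The true minimum cover uses only 3 blocks, so greedy is not optimal here.)

4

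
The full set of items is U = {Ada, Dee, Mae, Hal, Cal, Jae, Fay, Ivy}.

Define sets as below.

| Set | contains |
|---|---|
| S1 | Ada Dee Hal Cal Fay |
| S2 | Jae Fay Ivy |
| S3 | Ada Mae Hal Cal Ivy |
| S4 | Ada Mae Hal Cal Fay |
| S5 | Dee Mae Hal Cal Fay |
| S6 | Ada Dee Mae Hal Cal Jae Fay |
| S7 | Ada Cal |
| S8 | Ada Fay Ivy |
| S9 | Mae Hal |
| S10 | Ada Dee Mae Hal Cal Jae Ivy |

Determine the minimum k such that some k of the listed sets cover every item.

2

S2 and S10 cover everything between them: the union {Ada, Dee, Mae, Hal, Cal, Jae, Fay, Ivy} is all of U.
No single set has all 8 items (the largest, S6, has 7), so 2 is optimal.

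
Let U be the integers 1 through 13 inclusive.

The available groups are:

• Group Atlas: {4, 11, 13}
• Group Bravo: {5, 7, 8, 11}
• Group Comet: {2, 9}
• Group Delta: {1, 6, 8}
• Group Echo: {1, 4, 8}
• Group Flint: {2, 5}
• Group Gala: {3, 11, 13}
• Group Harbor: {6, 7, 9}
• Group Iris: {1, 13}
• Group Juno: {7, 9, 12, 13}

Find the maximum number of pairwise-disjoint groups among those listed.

4

Echo, Flint, Gala, Harbor are pairwise disjoint (Echo={1,4,8}; Flint={2,5}; Gala={3,11,13}; Harbor={6,7,9}).
Every remaining group overlaps one of these, and no 5 of the listed groups are pairwise disjoint, so 4 is the maximum.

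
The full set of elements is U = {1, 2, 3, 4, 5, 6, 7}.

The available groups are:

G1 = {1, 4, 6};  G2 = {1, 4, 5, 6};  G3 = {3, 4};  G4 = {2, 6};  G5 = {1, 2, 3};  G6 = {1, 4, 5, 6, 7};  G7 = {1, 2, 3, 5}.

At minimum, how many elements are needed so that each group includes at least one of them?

2

The 2 elements {3, 6} hit every group.
The groups G3, G4 are pairwise disjoint, so any hitting set needs a separate element for each — at least 2. Hence 2 is optimal.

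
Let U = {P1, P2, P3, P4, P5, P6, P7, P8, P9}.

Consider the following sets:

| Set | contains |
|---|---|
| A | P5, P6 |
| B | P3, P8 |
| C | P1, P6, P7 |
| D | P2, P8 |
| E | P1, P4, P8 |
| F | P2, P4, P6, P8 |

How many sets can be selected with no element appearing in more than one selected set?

2

C, D are pairwise disjoint (C={P1,P6,P7}; D={P2,P8}).
Every remaining set overlaps one of these, and no 3 of the listed sets are pairwise disjoint, so 2 is the maximum.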